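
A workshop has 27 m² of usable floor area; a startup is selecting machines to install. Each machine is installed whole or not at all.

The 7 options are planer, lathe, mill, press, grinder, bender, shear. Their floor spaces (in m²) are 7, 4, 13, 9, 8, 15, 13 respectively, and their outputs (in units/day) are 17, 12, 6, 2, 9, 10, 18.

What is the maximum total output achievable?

47

This is a 0-1 knapsack instance.
Allowing fractional choices, the relaxed optimum would be about 50.4, but machines are indivisible.
lathe + grinder + shear: floor space 4 + 8 + 13 = 25 ≤ 27, output 12 + 9 + 18 = 39.
planer + lathe + bender: floor space 7 + 4 + 15 = 26 ≤ 27, output 17 + 12 + 10 = 39.
planer + lathe + shear: floor space 7 + 4 + 13 = 24 ≤ 27, output 17 + 12 + 18 = 47.
Best is planer, lathe, and shear with total output 47.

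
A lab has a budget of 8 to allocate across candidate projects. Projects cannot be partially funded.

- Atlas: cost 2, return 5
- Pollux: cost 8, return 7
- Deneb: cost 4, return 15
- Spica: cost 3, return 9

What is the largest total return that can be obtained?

Allowing fractional choices, the relaxed optimum would be about 26.5, but projects are indivisible.
Deneb + Spica: cost 4 + 3 = 7 ≤ 8, return 15 + 9 = 24.
Atlas + Deneb: cost 2 + 4 = 6 ≤ 8, return 5 + 15 = 20.
Best is Deneb and Spica with total return 24.

24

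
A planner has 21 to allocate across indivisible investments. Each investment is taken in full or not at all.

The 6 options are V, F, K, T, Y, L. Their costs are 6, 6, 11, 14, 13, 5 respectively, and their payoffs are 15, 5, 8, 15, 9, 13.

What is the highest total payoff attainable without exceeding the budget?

This is an integer program with binary decision variables.
Allowing fractional choices, the relaxed optimum would be about 38.7, but investments are indivisible.
V + L: cost 6 + 5 = 11 ≤ 21, payoff 15 + 13 = 28.
V + F + L: cost 6 + 6 + 5 = 17 ≤ 21, payoff 15 + 5 + 13 = 33.
V + T: cost 6 + 14 = 20 ≤ 21, payoff 15 + 15 = 30.
Best is V, F, and L with total payoff 33.

33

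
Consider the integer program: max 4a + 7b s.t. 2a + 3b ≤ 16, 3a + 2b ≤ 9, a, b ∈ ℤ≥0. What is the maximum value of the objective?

28

Relaxing integrality, the LP optimum is 31.50 at (a,b) = (0, 4.5), which is not an integer point.
(a,b)=(0,4): 2·0+3·4=12≤16, 3·0+2·4=8≤9, objective 28.
(a,b)=(1,3): 2·1+3·3=11≤16, 3·1+2·3=9≤9, objective 25.
Maximum is 28 at (a,b)=(0,4).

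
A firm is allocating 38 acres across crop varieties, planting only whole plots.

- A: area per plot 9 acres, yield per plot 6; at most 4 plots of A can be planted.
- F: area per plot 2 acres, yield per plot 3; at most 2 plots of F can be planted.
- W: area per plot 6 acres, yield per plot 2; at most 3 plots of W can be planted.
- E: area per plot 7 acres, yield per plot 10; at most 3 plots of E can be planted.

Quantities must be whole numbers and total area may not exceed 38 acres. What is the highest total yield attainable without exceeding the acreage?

42

This is a bounded integer knapsack.
1×A, 1×F, 1×W, and 3×E: area 38 ≤ 38, yield 1·6 + 1·3 + 1·2 + 3·10 = 41.
1×A, 2×F, and 3×E: area 34 ≤ 38, yield 1·6 + 2·3 + 3·10 = 42.
Best is 42.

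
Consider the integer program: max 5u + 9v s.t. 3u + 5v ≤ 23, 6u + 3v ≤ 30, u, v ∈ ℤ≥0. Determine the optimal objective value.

41

(u,v)=(1,4) is feasible, giving 41.
(u,v)=(2,3) is feasible, giving 37.
(u,v)=(0,4) is feasible, giving 36.
(u,v)=(1,3) is feasible, giving 32.
No feasible integer point exceeds 41.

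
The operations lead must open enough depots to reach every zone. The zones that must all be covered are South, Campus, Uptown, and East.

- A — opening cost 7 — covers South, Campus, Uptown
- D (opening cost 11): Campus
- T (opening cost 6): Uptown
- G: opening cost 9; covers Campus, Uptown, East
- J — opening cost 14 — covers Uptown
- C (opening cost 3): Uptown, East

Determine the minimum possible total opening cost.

10

Choose A and C: together they cover South, Campus, Uptown, East — every zone.
Total opening cost: 7 + 3 = 10.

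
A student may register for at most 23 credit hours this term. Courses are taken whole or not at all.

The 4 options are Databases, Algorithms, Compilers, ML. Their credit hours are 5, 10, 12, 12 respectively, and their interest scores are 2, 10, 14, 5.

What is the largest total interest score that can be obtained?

Algorithms + Compilers: credit hours 10 + 12 = 22 ≤ 23, interest score 10 + 14 = 24.
Databases + Compilers: credit hours 5 + 12 = 17 ≤ 23, interest score 2 + 14 = 16.
Algorithms + ML: credit hours 10 + 12 = 22 ≤ 23, interest score 10 + 5 = 15.
Best is Algorithms and Compilers with total interest score 24.

24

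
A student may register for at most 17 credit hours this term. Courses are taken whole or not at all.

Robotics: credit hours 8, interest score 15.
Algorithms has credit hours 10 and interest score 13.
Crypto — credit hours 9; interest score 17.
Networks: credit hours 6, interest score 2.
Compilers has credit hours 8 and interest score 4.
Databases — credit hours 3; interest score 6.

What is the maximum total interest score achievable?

Take Robotics and Crypto: credit hours 8 + 9 = 17 ≤ 17, interest score 15 + 17 = 32.
No other feasible combination does better.

32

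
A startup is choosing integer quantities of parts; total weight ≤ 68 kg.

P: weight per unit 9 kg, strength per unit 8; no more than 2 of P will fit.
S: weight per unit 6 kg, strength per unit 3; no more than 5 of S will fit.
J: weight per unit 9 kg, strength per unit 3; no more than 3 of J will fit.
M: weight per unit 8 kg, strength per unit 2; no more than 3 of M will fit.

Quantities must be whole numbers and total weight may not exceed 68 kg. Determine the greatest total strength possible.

37

This is a bounded integer knapsack.
2×P, 5×S, and 2×J: weight 66 ≤ 68, strength 2·8 + 5·3 + 2·3 = 37.
2×P, 4×S, 2×J, and 1×M: weight 68 ≤ 68, strength 2·8 + 4·3 + 2·3 + 1·2 = 36.
Best is 37.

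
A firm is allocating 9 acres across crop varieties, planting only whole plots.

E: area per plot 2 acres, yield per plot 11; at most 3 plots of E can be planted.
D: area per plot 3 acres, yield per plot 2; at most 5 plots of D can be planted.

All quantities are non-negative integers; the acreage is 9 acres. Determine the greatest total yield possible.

Take 3×E and 1×D: area 9 ≤ 9, yield 3·11 + 1·2 = 35.
E has the best ratio (11/2) and is taken to its limit of 3; remaining capacity is filled optimally with the others.

35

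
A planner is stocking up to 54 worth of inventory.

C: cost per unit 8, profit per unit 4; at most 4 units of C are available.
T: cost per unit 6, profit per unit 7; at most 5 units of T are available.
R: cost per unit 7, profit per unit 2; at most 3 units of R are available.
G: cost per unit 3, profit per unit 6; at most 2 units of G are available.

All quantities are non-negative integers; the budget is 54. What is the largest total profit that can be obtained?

55

This is a bounded integer knapsack.
2×C, 5×T, and 2×G: cost 52 ≤ 54, profit 2·4 + 5·7 + 2·6 = 55.
1×C, 5×T, 1×R, and 2×G: cost 51 ≤ 54, profit 1·4 + 5·7 + 1·2 + 2·6 = 53.
Best is 55.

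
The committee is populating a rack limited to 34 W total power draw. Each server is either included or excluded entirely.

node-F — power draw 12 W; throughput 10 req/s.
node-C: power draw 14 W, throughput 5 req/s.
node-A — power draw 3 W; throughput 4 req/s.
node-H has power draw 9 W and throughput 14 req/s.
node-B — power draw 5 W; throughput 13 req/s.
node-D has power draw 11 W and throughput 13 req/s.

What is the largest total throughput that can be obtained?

This is a 0-1 knapsack instance.
node-A + node-H + node-B + node-D: power draw 3 + 9 + 5 + 11 = 28 ≤ 34, throughput 4 + 14 + 13 + 13 = 44.
node-H + node-B + node-D: power draw 9 + 5 + 11 = 25 ≤ 34, throughput 14 + 13 + 13 = 40.
node-F + node-A + node-H + node-B: power draw 12 + 3 + 9 + 5 = 29 ≤ 34, throughput 10 + 4 + 14 + 13 = 41.
Best is node-A, node-H, node-B, and node-D with total throughput 44.

44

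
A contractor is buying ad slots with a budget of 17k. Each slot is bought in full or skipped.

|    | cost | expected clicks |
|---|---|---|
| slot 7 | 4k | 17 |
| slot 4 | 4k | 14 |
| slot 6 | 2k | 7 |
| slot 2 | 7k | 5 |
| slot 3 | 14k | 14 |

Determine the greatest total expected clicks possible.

Allowing fractional choices, the relaxed optimum would be about 45.0, but ad slots are indivisible.
slot 7 + slot 4 + slot 6 + slot 2: cost 4 + 4 + 2 + 7 = 17 ≤ 17, expected clicks 17 + 14 + 7 + 5 = 43.
slot 7 + slot 4 + slot 2: cost 4 + 4 + 7 = 15 ≤ 17, expected clicks 17 + 14 + 5 = 36.
slot 7 + slot 4 + slot 6: cost 4 + 4 + 2 = 10 ≤ 17, expected clicks 17 + 14 + 7 = 38.
Best is slot 7, slot 4, slot 6, and slot 2 with total expected clicks 43.

43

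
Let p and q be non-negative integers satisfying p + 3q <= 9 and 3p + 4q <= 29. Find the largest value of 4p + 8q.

(p,q)=(9,0): 1·9+3·0=9≤9, 3·9+4·0=27≤29, objective 36.
(p,q)=(8,0): 1·8+3·0=8≤9, 3·8+4·0=24≤29, objective 32.
No feasible integer point exceeds 36.

36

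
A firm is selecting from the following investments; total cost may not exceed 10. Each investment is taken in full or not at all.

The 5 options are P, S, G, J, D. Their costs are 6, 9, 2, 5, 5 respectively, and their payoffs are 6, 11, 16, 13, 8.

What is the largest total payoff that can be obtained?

29

Allowing fractional choices, the relaxed optimum would be about 33.8, but investments are indivisible.
G + J: cost 2 + 5 = 7 ≤ 10, payoff 16 + 13 = 29.
G + D: cost 2 + 5 = 7 ≤ 10, payoff 16 + 8 = 24.
P + G: cost 6 + 2 = 8 ≤ 10, payoff 6 + 16 = 22.
Best is G and J with total payoff 29.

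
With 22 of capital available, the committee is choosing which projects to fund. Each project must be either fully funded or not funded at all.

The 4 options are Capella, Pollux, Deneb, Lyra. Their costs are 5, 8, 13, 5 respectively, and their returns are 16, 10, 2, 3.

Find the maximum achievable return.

29

Allowing fractional choices, the relaxed optimum would be about 29.6, but projects are indivisible.
Capella + Pollux: cost 5 + 8 = 13 ≤ 22, return 16 + 10 = 26.
Capella + Lyra: cost 5 + 5 = 10 ≤ 22, return 16 + 3 = 19.
Capella + Pollux + Lyra: cost 5 + 8 + 5 = 18 ≤ 22, return 16 + 10 + 3 = 29.
Best is Capella, Pollux, and Lyra with total return 29.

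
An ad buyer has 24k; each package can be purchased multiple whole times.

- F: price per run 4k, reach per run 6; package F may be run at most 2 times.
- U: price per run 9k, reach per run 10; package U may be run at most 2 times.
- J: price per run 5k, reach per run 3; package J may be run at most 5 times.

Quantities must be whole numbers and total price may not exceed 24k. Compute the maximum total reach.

F has the best ratio (6/4); taking only F gives at most 2×6 = 12 (stopped by the supply cap of 2).
Mixing does better — 1×F and 2×U: price 22 ≤ 24, reach 1·6 + 2·10 = 26.

26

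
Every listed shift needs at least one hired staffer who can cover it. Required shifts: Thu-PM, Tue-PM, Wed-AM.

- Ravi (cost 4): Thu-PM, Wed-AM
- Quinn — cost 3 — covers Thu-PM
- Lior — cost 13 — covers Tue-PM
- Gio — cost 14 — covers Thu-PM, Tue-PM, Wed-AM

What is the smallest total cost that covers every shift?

14

This is a weighted set-cover instance.
Gio alone covers Thu-PM, Tue-PM, Wed-AM — every shift.
Total cost: 14.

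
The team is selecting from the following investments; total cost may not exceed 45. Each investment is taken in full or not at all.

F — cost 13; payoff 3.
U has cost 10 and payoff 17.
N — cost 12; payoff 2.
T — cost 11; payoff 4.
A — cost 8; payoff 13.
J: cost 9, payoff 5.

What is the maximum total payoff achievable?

39

F + U + A + J: cost 13 + 10 + 8 + 9 = 40 ≤ 45, payoff 3 + 17 + 13 + 5 = 38.
U + T + A + J: cost 10 + 11 + 8 + 9 = 38 ≤ 45, payoff 17 + 4 + 13 + 5 = 39.
Best is U, T, A, and J with total payoff 39.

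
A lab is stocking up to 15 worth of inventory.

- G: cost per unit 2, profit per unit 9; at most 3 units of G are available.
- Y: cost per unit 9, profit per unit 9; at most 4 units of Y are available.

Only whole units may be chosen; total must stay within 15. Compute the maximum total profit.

36

This is a bounded integer knapsack.
G has the best ratio (9/2); taking only G gives at most 3×9 = 27 (stopped by the supply cap of 3).
Mixing does better — 3×G and 1×Y: cost 15 ≤ 15, profit 3·9 + 1·9 = 36.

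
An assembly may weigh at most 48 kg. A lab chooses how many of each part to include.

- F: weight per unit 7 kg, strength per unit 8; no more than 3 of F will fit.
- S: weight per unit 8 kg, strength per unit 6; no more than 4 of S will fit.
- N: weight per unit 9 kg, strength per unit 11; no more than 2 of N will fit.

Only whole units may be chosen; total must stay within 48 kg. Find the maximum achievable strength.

N has the best ratio (11/9); taking only N gives at most 2×11 = 22 (stopped by the supply cap of 2).
Mixing does better — 3×F, 1×S, and 2×N: weight 47 ≤ 48, strength 3·8 + 1·6 + 2·11 = 52.

52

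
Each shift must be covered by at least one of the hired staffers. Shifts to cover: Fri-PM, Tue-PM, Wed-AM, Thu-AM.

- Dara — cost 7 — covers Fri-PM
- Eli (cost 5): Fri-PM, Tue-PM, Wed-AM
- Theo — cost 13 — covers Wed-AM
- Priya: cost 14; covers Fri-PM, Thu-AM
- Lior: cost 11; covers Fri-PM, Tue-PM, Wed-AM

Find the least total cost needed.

19

This is an integer covering problem.
Choose Eli and Priya: together they cover Fri-PM, Tue-PM, Wed-AM, Thu-AM — every shift.
Total cost: 5 + 14 = 19.
No cover costs less than 19.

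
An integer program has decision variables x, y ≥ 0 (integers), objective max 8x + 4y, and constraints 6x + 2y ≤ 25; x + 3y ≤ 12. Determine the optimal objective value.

(x,y)=(3,3) is feasible, giving 36.
(x,y)=(3,2) is feasible, giving 32.
(x,y)=(3,1) is feasible, giving 28.
(x,y)=(2,3) is feasible, giving 28.
The best lattice point is (3,3), giving 36.

36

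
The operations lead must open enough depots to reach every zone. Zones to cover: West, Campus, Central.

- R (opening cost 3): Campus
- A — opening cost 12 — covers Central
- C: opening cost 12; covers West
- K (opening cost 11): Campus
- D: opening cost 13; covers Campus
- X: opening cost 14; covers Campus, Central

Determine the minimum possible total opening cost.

The greedy cost-per-new-zone heuristic would pick R, A, and C for 27, but a cheaper cover exists.
Choose C and X: together they cover West, Campus, Central — every zone.
Total opening cost: 12 + 14 = 26.
No cover costs less than 26.

26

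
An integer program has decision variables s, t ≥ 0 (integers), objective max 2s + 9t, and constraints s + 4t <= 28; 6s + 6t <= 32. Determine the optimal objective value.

45

The continuous relaxation peaks at (0, 5.33) with value 48.00; rounding to a feasible lattice point costs some objective.
(s,t)=(0,5) is feasible, giving 45.
(s,t)=(1,4) is feasible, giving 38.
(s,t)=(0,4) is feasible, giving 36.
Maximum is 45 at (s,t)=(0,5).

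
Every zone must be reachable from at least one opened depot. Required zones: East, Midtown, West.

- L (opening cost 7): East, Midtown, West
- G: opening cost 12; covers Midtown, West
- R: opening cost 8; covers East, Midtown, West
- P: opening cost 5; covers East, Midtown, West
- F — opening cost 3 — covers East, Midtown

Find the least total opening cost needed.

5

The greedy cost-per-new-zone heuristic would pick F and P for 8, but a cheaper cover exists.
P alone covers East, Midtown, West — every zone.
Total opening cost: 5.
No cover costs less than 5.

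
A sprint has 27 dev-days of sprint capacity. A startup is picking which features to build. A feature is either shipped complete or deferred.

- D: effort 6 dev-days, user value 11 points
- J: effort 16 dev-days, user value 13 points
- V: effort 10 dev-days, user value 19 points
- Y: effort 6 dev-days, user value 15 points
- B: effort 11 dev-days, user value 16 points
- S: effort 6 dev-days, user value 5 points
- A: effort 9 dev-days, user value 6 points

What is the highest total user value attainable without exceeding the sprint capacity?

Take V, Y, and B: effort 10 + 6 + 11 = 27 ≤ 27, user value 19 + 15 + 16 = 50.
No other feasible combination does better.

50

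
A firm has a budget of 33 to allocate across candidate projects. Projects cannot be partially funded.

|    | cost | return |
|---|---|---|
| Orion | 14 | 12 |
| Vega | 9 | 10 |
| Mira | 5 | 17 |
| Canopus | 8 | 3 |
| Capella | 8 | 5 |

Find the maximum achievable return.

39

Orion + Vega + Mira: cost 14 + 9 + 5 = 28 ≤ 33, return 12 + 10 + 17 = 39.
Vega + Mira + Canopus + Capella: cost 9 + 5 + 8 + 8 = 30 ≤ 33, return 10 + 17 + 3 + 5 = 35.
Orion + Mira + Capella: cost 14 + 5 + 8 = 27 ≤ 33, return 12 + 17 + 5 = 34.
Best is Orion, Vega, and Mira with total return 39.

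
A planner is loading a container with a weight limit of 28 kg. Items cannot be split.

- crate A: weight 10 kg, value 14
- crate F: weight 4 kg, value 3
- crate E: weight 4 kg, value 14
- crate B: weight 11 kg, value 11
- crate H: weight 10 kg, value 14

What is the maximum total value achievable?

45

crate A + crate F + crate E + crate H: weight 10 + 4 + 4 + 10 = 28 ≤ 28, value 14 + 3 + 14 + 14 = 45.
crate A + crate E + crate B: weight 10 + 4 + 11 = 25 ≤ 28, value 14 + 14 + 11 = 39.
crate A + crate E + crate H: weight 10 + 4 + 10 = 24 ≤ 28, value 14 + 14 + 14 = 42.
Best is crate A, crate F, crate E, and crate H with total value 45.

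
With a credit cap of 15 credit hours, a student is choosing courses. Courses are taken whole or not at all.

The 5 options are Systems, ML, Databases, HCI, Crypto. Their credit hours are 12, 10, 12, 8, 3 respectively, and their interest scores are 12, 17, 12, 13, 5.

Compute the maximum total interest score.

Treat it as a binary knapsack problem.
ML: credit hours 10 ≤ 15, interest score 17.
ML + Crypto: credit hours 10 + 3 = 13 ≤ 15, interest score 17 + 5 = 22.
HCI + Crypto: credit hours 8 + 3 = 11 ≤ 15, interest score 13 + 5 = 18.
Best is ML and Crypto with total interest score 22.

22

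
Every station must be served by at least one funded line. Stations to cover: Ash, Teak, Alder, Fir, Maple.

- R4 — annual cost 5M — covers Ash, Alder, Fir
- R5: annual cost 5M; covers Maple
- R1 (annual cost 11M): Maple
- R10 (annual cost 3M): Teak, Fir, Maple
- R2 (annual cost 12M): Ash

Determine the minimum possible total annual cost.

8

This is a weighted set-cover instance.
Choose R4 and R10: together they cover Ash, Teak, Alder, Fir, Maple — every station.
Total annual cost: 5 + 3 = 8.
No cover costs less than 8.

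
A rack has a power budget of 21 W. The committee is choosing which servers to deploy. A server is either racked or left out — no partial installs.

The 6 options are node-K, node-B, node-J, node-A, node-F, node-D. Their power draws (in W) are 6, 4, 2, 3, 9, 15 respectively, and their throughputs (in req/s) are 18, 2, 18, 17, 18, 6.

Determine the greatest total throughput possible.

Allowing fractional choices, the relaxed optimum would be about 71.5, but servers are indivisible.
node-K + node-B + node-J + node-F: power draw 6 + 4 + 2 + 9 = 21 ≤ 21, throughput 18 + 2 + 18 + 18 = 56.
node-K + node-J + node-A + node-F: power draw 6 + 2 + 3 + 9 = 20 ≤ 21, throughput 18 + 18 + 17 + 18 = 71.
node-K + node-B + node-J + node-A: power draw 6 + 4 + 2 + 3 = 15 ≤ 21, throughput 18 + 2 + 18 + 17 = 55.
Best is node-K, node-J, node-A, and node-F with total throughput 71.

71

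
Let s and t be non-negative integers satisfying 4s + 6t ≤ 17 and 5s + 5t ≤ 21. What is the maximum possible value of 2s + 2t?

8

The continuous relaxation peaks at (4.2, 0) with value 8.40; rounding to a feasible lattice point costs some objective.
(s,t)=(4,0): 4·4+6·0=16≤17, 5·4+5·0=20≤21, objective 8.
(s,t)=(3,0): 4·3+6·0=12≤17, 5·3+5·0=15≤21, objective 6.
No feasible integer point exceeds 8.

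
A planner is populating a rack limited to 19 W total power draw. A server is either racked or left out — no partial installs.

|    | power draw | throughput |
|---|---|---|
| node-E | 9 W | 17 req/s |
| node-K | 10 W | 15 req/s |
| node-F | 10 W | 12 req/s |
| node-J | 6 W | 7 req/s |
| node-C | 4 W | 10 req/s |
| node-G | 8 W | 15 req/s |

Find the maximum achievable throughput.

34

Allowing fractional choices, the relaxed optimum would be about 38.2, but servers are indivisible.
node-E + node-J + node-C: power draw 9 + 6 + 4 = 19 ≤ 19, throughput 17 + 7 + 10 = 34.
node-E + node-G: power draw 9 + 8 = 17 ≤ 19, throughput 17 + 15 = 32.
Best is node-E, node-J, and node-C with total throughput 34.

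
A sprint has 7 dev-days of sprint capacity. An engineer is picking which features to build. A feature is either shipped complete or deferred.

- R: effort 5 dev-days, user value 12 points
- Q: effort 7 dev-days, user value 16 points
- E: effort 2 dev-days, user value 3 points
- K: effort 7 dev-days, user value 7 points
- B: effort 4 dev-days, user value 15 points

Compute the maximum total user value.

Take E and B: effort 2 + 4 = 6 ≤ 7, user value 3 + 15 = 18.
No other feasible combination does better.

18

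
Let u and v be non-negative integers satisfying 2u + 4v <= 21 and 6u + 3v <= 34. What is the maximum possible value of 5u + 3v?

(u,v)=(4,3) is feasible, giving 29.
(u,v)=(4,2) is feasible, giving 26.
(u,v)=(3,3) is feasible, giving 24.
Maximum is 29 at (u,v)=(4,3).

29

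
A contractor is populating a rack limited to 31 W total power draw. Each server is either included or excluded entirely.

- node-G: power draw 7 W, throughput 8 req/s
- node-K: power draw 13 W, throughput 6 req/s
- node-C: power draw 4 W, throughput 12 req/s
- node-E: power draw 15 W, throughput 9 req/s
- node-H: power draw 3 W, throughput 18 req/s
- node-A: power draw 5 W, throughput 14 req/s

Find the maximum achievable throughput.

node-C + node-E + node-H + node-A: power draw 4 + 15 + 3 + 5 = 27 ≤ 31, throughput 12 + 9 + 18 + 14 = 53.
node-G + node-C + node-H + node-A: power draw 7 + 4 + 3 + 5 = 19 ≤ 31, throughput 8 + 12 + 18 + 14 = 52.
node-K + node-C + node-H + node-A: power draw 13 + 4 + 3 + 5 = 25 ≤ 31, throughput 6 + 12 + 18 + 14 = 50.
Best is node-C, node-E, node-H, and node-A with total throughput 53.

53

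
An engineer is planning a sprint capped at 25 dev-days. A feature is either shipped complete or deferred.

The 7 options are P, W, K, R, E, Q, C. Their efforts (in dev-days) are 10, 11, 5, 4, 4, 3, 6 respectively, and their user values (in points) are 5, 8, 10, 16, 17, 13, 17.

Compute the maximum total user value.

Allowing fractional choices, the relaxed optimum would be about 75.2, but features are indivisible.
R + E + Q + C: effort 4 + 4 + 3 + 6 = 17 ≤ 25, user value 16 + 17 + 13 + 17 = 63.
K + R + E + Q + C: effort 5 + 4 + 4 + 3 + 6 = 22 ≤ 25, user value 10 + 16 + 17 + 13 + 17 = 73.
Best is K, R, E, Q, and C with total user value 73.

73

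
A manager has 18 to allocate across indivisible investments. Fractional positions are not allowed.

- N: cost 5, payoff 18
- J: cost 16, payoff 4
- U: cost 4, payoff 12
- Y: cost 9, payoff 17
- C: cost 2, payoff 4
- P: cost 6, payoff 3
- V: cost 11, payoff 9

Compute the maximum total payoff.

Allowing fractional choices, the relaxed optimum would be about 47.2, but investments are indivisible.
N + U + Y: cost 5 + 4 + 9 = 18 ≤ 18, payoff 18 + 12 + 17 = 47.
N + Y + C: cost 5 + 9 + 2 = 16 ≤ 18, payoff 18 + 17 + 4 = 39.
N + U + C + P: cost 5 + 4 + 2 + 6 = 17 ≤ 18, payoff 18 + 12 + 4 + 3 = 37.
Best is N, U, and Y with total payoff 47.

47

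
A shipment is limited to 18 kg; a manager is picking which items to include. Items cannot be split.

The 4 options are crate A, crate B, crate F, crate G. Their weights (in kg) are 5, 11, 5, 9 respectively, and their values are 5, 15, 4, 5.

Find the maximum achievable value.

crate A + crate B: weight 5 + 11 = 16 ≤ 18, value 5 + 15 = 20.
crate B + crate F: weight 11 + 5 = 16 ≤ 18, value 15 + 4 = 19.
Best is crate A and crate B with total value 20.

20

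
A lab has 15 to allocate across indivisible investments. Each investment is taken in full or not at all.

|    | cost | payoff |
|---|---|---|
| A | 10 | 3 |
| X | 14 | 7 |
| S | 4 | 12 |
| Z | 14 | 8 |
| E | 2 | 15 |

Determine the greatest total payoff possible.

This is a 0-1 knapsack instance.
Take S and E: cost 4 + 2 = 6 ≤ 15, payoff 12 + 15 = 27.
No other feasible combination does better.

27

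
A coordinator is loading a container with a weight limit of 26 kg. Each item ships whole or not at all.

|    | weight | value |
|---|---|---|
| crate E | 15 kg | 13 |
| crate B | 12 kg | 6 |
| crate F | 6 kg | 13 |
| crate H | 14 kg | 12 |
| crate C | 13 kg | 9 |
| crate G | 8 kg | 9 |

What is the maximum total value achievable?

28

This is a 0-1 knapsack instance.
crate F + crate H: weight 6 + 14 = 20 ≤ 26, value 13 + 12 = 25.
crate B + crate F + crate G: weight 12 + 6 + 8 = 26 ≤ 26, value 6 + 13 + 9 = 28.
crate E + crate F: weight 15 + 6 = 21 ≤ 26, value 13 + 13 = 26.
Best is crate B, crate F, and crate G with total value 28.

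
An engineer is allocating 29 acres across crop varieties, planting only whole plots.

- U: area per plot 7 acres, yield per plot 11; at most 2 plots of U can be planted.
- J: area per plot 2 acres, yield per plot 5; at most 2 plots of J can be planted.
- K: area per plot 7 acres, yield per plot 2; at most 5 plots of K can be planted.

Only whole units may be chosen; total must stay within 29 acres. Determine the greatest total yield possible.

J has the best ratio (5/2); taking only J gives at most 2×5 = 10 (stopped by the supply cap of 2).
Mixing does better — 2×U, 2×J, and 1×K: area 25 ≤ 29, yield 2·11 + 2·5 + 1·2 = 34.

34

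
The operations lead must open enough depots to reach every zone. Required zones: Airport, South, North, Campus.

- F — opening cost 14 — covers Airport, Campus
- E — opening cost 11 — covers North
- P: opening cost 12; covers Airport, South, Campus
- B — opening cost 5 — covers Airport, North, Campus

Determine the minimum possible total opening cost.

17

This is a weighted set-cover instance.
Choose P and B: together they cover Airport, South, North, Campus — every zone.
Total opening cost: 12 + 5 = 17.
No cover costs less than 17.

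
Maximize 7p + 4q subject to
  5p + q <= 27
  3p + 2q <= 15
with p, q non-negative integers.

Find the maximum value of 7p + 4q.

35

(p,q)=(5,0) is feasible, giving 35.
(p,q)=(4,1) is feasible, giving 32.
(p,q)=(4,0) is feasible, giving 28.
The best lattice point is (5,0), giving 35.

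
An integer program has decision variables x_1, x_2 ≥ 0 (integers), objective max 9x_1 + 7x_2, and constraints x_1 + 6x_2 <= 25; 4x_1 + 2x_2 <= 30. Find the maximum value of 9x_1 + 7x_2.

The continuous relaxation peaks at (5.91, 3.18) with value 75.45; rounding to a feasible lattice point costs some objective.
(x_1,x_2)=(6,3): 1·6+6·3=24≤25, 4·6+2·3=30≤30, objective 75.
(x_1,x_2)=(6,2): 1·6+6·2=18≤25, 4·6+2·2=28≤30, objective 68.
(x_1,x_2)=(5,3): 1·5+6·3=23≤25, 4·5+2·3=26≤30, objective 66.
Maximum is 75 at (x_1,x_2)=(6,3).

75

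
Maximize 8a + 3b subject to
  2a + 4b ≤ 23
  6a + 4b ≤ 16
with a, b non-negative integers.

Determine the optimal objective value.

(a,b)=(2,1): 2·2+4·1=8≤23, 6·2+4·1=16≤16, objective 19.
(a,b)=(2,0): 2·2+4·0=4≤23, 6·2+4·0=12≤16, objective 16.
(a,b)=(1,2): 2·1+4·2=10≤23, 6·1+4·2=14≤16, objective 14.
The best lattice point is (2,1), giving 19.

19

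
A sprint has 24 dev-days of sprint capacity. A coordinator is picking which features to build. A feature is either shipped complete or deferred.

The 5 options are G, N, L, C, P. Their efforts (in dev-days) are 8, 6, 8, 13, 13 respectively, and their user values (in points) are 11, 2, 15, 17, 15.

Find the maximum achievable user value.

32

This is an integer program with binary decision variables.
L + P: effort 8 + 13 = 21 ≤ 24, user value 15 + 15 = 30.
L + C: effort 8 + 13 = 21 ≤ 24, user value 15 + 17 = 32.
Best is L and C with total user value 32.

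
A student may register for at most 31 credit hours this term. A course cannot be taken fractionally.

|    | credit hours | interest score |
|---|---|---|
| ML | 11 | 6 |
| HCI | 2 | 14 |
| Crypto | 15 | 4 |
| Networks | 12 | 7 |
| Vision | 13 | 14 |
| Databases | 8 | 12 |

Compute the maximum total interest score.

This is a 0-1 knapsack instance.
HCI + Networks + Vision: credit hours 2 + 12 + 13 = 27 ≤ 31, interest score 14 + 7 + 14 = 35.
HCI + Vision + Databases: credit hours 2 + 13 + 8 = 23 ≤ 31, interest score 14 + 14 + 12 = 40.
ML + HCI + Vision: credit hours 11 + 2 + 13 = 26 ≤ 31, interest score 6 + 14 + 14 = 34.
Best is HCI, Vision, and Databases with total interest score 40.

40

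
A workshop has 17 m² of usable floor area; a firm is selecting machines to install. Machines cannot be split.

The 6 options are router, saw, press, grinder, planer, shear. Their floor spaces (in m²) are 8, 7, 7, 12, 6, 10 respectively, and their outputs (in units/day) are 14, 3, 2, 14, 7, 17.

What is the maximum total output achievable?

24

This is a 0-1 knapsack instance.
Allowing fractional choices, the relaxed optimum would be about 29.3, but machines are indivisible.
saw + shear: floor space 7 + 10 = 17 ≤ 17, output 3 + 17 = 20.
planer + shear: floor space 6 + 10 = 16 ≤ 17, output 7 + 17 = 24.
router + planer: floor space 8 + 6 = 14 ≤ 17, output 14 + 7 = 21.
Best is planer and shear with total output 24.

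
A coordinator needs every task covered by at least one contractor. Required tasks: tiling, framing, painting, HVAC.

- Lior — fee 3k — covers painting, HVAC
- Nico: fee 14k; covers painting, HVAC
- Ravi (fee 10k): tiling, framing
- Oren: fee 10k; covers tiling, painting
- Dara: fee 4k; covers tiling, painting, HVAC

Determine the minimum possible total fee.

This is a weighted set-cover instance.
The greedy cost-per-new-task heuristic would pick Dara and Ravi for 14, but a cheaper cover exists.
Choose Lior and Ravi: together they cover tiling, framing, painting, HVAC — every task.
Total fee: 3 + 10 = 13.
No cover costs less than 13.

13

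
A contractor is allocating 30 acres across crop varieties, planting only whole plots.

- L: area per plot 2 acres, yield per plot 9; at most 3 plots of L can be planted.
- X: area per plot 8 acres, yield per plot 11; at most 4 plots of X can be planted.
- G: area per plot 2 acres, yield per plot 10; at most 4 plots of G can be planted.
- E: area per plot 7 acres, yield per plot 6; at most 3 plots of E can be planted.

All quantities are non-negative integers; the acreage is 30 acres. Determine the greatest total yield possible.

G has the best ratio (10/2); taking only G gives at most 4×10 = 40 (stopped by the supply cap of 4).
Mixing does better — 3×L, 2×X, and 4×G: area 30 ≤ 30, yield 3·9 + 2·11 + 4·10 = 89.

89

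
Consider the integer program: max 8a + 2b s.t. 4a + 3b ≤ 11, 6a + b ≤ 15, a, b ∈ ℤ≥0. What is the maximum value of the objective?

Relaxing integrality, the LP optimum is 20.29 at (a,b) = (2.43, 0.429), which is not an integer point.
(a,b)=(2,1): 4·2+3·1=11≤11, 6·2+1·1=13≤15, objective 18.
(a,b)=(2,0): 4·2+3·0=8≤11, 6·2+1·0=12≤15, objective 16.
(a,b)=(1,2): 4·1+3·2=10≤11, 6·1+1·2=8≤15, objective 12.
No feasible integer point exceeds 18.

18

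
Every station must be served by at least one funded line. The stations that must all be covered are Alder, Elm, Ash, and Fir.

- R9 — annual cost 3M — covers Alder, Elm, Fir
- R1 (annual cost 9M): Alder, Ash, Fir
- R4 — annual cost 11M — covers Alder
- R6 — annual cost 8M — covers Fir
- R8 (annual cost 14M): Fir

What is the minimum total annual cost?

12

Choose R9 and R1: together they cover Alder, Elm, Ash, Fir — every station.
Total annual cost: 3 + 9 = 12.
No cover costs less than 12.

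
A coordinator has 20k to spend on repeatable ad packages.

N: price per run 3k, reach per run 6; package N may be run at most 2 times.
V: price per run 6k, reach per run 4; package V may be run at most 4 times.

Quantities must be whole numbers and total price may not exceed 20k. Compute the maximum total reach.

20

N has the best ratio (6/3); taking only N gives at most 2×6 = 12 (stopped by the supply cap of 2).
Mixing does better — 2×N and 2×V: price 18 ≤ 20, reach 2·6 + 2·4 = 20.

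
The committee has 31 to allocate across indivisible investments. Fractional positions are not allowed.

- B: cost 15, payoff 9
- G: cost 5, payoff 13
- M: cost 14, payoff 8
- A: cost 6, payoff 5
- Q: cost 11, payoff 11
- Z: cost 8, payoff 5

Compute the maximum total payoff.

Allowing fractional choices, the relaxed optimum would be about 34.6, but investments are indivisible.
B + G + Q: cost 15 + 5 + 11 = 31 ≤ 31, payoff 9 + 13 + 11 = 33.
G + A + Q + Z: cost 5 + 6 + 11 + 8 = 30 ≤ 31, payoff 13 + 5 + 11 + 5 = 34.
Best is G, A, Q, and Z with total payoff 34.

34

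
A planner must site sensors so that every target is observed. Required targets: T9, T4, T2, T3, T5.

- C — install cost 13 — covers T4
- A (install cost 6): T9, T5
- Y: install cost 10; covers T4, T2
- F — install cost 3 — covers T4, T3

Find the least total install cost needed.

Choose A, Y, and F: together they cover T9, T4, T2, T3, T5 — every target.
Total install cost: 6 + 10 + 3 = 19.

19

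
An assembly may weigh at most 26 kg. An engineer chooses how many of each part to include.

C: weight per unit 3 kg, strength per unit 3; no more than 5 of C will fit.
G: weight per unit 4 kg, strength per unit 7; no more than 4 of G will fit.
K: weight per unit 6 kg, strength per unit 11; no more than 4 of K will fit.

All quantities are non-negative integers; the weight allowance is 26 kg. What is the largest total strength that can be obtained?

47

2×G and 3×K: weight 26 ≤ 26, strength 2·7 + 3·11 = 47.
4×K: weight 24 ≤ 26, strength 4·11 = 44.
Best is 47.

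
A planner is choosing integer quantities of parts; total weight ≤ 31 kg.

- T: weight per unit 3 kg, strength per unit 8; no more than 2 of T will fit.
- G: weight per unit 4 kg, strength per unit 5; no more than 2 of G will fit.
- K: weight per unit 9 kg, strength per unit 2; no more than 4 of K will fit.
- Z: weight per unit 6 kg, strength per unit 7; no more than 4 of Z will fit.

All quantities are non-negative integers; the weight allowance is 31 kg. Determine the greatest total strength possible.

2×T and 4×Z: weight 30 ≤ 31, strength 2·8 + 4·7 = 44.
2×T, 1×G, and 3×Z: weight 28 ≤ 31, strength 2·8 + 1·5 + 3·7 = 42.
Best is 44.

44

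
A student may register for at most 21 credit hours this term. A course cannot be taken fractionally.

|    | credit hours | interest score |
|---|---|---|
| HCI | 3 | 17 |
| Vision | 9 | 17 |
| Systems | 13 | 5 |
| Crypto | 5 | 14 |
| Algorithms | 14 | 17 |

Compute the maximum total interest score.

48

Take HCI, Vision, and Crypto: credit hours 3 + 9 + 5 = 17 ≤ 21, interest score 17 + 17 + 14 = 48.
No other feasible combination does better.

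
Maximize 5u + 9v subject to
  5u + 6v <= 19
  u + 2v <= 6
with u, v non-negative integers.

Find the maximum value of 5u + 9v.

27

(u,v)=(0,3): 5·0+6·3=18≤19, 1·0+2·3=6≤6, objective 27.
(u,v)=(1,2): 5·1+6·2=17≤19, 1·1+2·2=5≤6, objective 23.
The best lattice point is (0,3), giving 27.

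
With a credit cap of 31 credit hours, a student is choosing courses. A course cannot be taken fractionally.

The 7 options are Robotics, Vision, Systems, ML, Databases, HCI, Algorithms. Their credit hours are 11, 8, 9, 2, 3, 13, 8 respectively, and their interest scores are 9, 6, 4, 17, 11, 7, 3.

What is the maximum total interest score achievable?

Treat it as a binary knapsack problem.
Allowing fractional choices, the relaxed optimum would be about 46.8, but courses are indivisible.
Robotics + ML + Databases + HCI: credit hours 11 + 2 + 3 + 13 = 29 ≤ 31, interest score 9 + 17 + 11 + 7 = 44.
Robotics + Systems + ML + Databases: credit hours 11 + 9 + 2 + 3 = 25 ≤ 31, interest score 9 + 4 + 17 + 11 = 41.
Robotics + Vision + ML + Databases: credit hours 11 + 8 + 2 + 3 = 24 ≤ 31, interest score 9 + 6 + 17 + 11 = 43.
Best is Robotics, ML, Databases, and HCI with total interest score 44.

44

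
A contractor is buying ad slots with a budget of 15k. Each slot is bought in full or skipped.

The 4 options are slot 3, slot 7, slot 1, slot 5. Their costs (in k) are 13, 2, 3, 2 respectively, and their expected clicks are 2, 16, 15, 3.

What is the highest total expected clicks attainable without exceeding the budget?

Allowing fractional choices, the relaxed optimum would be about 35.2, but ad slots are indivisible.
slot 7 + slot 1: cost 2 + 3 = 5 ≤ 15, expected clicks 16 + 15 = 31.
slot 7 + slot 5: cost 2 + 2 = 4 ≤ 15, expected clicks 16 + 3 = 19.
slot 7 + slot 1 + slot 5: cost 2 + 3 + 2 = 7 ≤ 15, expected clicks 16 + 15 + 3 = 34.
Best is slot 7, slot 1, and slot 5 with total expected clicks 34.

34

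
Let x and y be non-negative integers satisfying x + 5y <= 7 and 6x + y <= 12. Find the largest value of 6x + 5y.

12

Relaxing integrality, the LP optimum is 16.14 at (x,y) = (1.83, 1.03), which is not an integer point.
(x,y)=(2,0) is feasible, giving 12.
(x,y)=(1,1) is feasible, giving 11.
The best lattice point is (2,0), giving 12.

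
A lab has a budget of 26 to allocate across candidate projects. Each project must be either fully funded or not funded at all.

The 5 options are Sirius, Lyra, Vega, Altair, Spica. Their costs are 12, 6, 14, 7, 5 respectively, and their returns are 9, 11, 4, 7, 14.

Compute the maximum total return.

Sirius + Lyra + Spica: cost 12 + 6 + 5 = 23 ≤ 26, return 9 + 11 + 14 = 34.
Sirius + Altair + Spica: cost 12 + 7 + 5 = 24 ≤ 26, return 9 + 7 + 14 = 30.
Lyra + Altair + Spica: cost 6 + 7 + 5 = 18 ≤ 26, return 11 + 7 + 14 = 32.
Best is Sirius, Lyra, and Spica with total return 34.

34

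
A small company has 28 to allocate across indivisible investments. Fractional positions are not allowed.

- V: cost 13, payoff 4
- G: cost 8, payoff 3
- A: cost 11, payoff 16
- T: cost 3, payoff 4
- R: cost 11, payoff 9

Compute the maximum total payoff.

29

V + A + T: cost 13 + 11 + 3 = 27 ≤ 28, payoff 4 + 16 + 4 = 24.
A + R: cost 11 + 11 = 22 ≤ 28, payoff 16 + 9 = 25.
A + T + R: cost 11 + 3 + 11 = 25 ≤ 28, payoff 16 + 4 + 9 = 29.
Best is A, T, and R with total payoff 29.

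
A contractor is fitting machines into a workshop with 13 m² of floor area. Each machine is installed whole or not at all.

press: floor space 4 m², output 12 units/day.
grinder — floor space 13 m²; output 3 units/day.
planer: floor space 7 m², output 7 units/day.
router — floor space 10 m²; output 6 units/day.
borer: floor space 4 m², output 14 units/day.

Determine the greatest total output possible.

26

This is a 0-1 knapsack instance.
Take press and borer: floor space 4 + 4 = 8 ≤ 13, output 12 + 14 = 26.
No other feasible combination does better.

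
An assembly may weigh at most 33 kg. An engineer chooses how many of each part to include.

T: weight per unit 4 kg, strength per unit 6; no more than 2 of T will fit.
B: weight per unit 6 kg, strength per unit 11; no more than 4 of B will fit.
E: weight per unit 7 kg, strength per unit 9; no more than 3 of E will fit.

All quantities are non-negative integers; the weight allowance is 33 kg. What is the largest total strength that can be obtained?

2×T, 3×B, and 1×E: weight 33 ≤ 33, strength 2·6 + 3·11 + 1·9 = 54.
2×T and 4×B: weight 32 ≤ 33, strength 2·6 + 4·11 = 56.
Best is 56.

56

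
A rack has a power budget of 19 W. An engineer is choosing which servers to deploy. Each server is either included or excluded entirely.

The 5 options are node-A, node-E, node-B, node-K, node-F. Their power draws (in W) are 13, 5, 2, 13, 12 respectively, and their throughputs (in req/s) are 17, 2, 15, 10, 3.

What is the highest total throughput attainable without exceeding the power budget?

32

This is an integer program with binary decision variables.
node-B + node-K: power draw 2 + 13 = 15 ≤ 19, throughput 15 + 10 = 25.
node-A + node-B: power draw 13 + 2 = 15 ≤ 19, throughput 17 + 15 = 32.
node-E + node-B + node-F: power draw 5 + 2 + 12 = 19 ≤ 19, throughput 2 + 15 + 3 = 20.
Best is node-A and node-B with total throughput 32.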